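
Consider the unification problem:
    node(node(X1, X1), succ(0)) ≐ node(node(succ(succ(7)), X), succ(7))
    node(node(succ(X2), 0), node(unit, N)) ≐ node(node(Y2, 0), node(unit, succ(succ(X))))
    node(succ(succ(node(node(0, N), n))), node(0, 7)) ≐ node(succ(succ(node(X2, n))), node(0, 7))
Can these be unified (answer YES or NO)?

NO

Decompose node/2: node(X1, X1) ≐ node(succ(succ(7)), X),  succ(0) ≐ succ(7).
Decompose node/2: X1 ≐ succ(succ(7)),  X1 ≐ X.
Bind X1 := succ(succ(7)); substituting into the one remaining equation that mentions X1 gives: succ(succ(7)) ≐ X.
Bind X := succ(succ(7)); substituting into the one remaining equation that mentions X gives: node(node(succ(X2), 0), node(unit, N)) ≐ node(node(Y2, 0), node(unit, succ(succ(succ(succ(7)))))).
Decompose succ/1: 0 ≐ 7.
Clash: constants 0 and 7 differ; no unifier exists.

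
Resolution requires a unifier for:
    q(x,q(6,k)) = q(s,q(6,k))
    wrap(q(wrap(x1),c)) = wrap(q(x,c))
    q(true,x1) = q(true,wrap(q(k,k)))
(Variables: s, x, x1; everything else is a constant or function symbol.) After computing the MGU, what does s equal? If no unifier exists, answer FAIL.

wrap(wrap(q(k,k)))

Decompose q/2: x = s,  q(6,k) = q(6,k).
Bind x := s; substituting into the one remaining equation that mentions x gives: wrap(q(wrap(x1),c)) = wrap(q(s,c)).
Delete trivial equation q(6,k) = q(6,k).
Decompose wrap/1: q(wrap(x1),c) = q(s,c).
Decompose q/2: wrap(x1) = s,  c = c.
Bind s := wrap(x1); no other remaining equation mentions s. Substituting into the earlier binding gives x := wrap(x1).
Delete trivial equation c = c.
Decompose q/2: true = true,  x1 = wrap(q(k,k)).
Delete trivial equation true = true.
Bind x1 := wrap(q(k,k)). Substituting into the earlier bindings gives x := wrap(wrap(q(k,k))), s := wrap(wrap(q(k,k))).
MGU = { x -> wrap(wrap(q(k,k))), s -> wrap(wrap(q(k,k))), x1 -> wrap(q(k,k)) }, so s -> wrap(wrap(q(k,k))).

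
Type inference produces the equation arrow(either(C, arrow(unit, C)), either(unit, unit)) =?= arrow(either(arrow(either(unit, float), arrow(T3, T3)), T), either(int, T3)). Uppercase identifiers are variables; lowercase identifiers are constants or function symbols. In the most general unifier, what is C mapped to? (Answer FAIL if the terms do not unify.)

Decompose arrow/2: either(C, arrow(unit, C)) =?= either(arrow(either(unit, float), arrow(T3, T3)), T),  either(unit, unit) =?= either(int, T3).
Decompose either/2: C =?= arrow(either(unit, float), arrow(T3, T3)),  arrow(unit, C) =?= T.
Bind C := arrow(either(unit, float), arrow(T3, T3)); substituting into the one remaining equation that mentions C gives: arrow(unit, arrow(either(unit, float), arrow(T3, T3))) =?= T.
Bind T := arrow(unit, arrow(either(unit, float), arrow(T3, T3))); no other remaining equation mentions T.
Decompose either/2: unit =?= int,  unit =?= T3.
Clash: constants unit and int differ; no unifier exists.

FAIL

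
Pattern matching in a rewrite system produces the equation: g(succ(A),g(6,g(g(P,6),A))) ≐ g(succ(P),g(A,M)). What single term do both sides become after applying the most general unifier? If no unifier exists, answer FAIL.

g(succ(6),g(6,g(g(6,6),6)))

Decompose g/2: succ(A) ≐ succ(P),  g(6,g(g(P,6),A)) ≐ g(A,M).
Decompose succ/1: A ≐ P.
Bind A := P; substituting into the remaining equation gives: g(6,g(g(P,6),P)) ≐ g(P,M).
Decompose g/2: 6 ≐ P,  g(g(P,6),P) ≐ M.
Bind P := 6; substituting into the remaining equation gives: g(g(6,6),6) ≐ M. Substituting into the earlier binding gives A := 6.
Bind M := g(g(6,6),6).
Applying the MGU to either side gives g(succ(6),g(6,g(g(6,6),6))).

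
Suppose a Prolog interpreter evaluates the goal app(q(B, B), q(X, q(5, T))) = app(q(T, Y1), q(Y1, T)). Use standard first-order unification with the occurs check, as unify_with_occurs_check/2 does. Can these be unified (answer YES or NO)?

NO

Decompose app/2: q(B, B) = q(T, Y1),  q(X, q(5, T)) = q(Y1, T).
Decompose q/2: B = T,  B = Y1.
Bind B := T; substituting into the one remaining equation that mentions B gives: T = Y1.
Bind T := Y1; substituting into the remaining equation gives: q(X, q(5, Y1)) = q(Y1, Y1). Substituting into the earlier binding gives B := Y1.
Decompose q/2: X = Y1,  q(5, Y1) = Y1.
Bind X := Y1; no other remaining equation mentions X.
Occurs check fails: Y1 occurs in q(5, Y1); the equation Y1 = q(5, Y1) has no finite solution.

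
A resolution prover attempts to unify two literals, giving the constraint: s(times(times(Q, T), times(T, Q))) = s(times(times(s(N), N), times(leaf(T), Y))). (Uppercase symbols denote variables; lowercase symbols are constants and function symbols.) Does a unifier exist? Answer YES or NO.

Decompose s/1: times(times(Q, T), times(T, Q)) = times(times(s(N), N), times(leaf(T), Y)).
Decompose times/2: times(Q, T) = times(s(N), N),  times(T, Q) = times(leaf(T), Y).
Decompose times/2: Q = s(N),  T = N.
Bind Q := s(N); substituting into the one remaining equation that mentions Q gives: times(T, s(N)) = times(leaf(T), Y).
Bind T := N; substituting into the remaining equation gives: times(N, s(N)) = times(leaf(N), Y).
Decompose times/2: N = leaf(N),  s(N) = Y.
Occurs check fails: N occurs in leaf(N); the equation N = leaf(N) has no finite solution.

NO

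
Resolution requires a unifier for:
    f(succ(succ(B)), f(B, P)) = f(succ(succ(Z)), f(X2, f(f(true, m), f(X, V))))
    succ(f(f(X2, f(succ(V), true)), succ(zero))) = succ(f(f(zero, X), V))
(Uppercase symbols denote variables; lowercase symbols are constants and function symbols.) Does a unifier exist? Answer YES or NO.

Decompose f/2: succ(succ(B)) = succ(succ(Z)),  f(B, P) = f(X2, f(f(true, m), f(X, V))).
Decompose succ/1: succ(B) = succ(Z).
Decompose succ/1: B = Z.
Bind B := Z; substituting into the one remaining equation that mentions B gives: f(Z, P) = f(X2, f(f(true, m), f(X, V))).
Decompose f/2: Z = X2,  P = f(f(true, m), f(X, V)).
Bind Z := X2; no other remaining equation mentions Z. Substituting into the earlier binding gives B := X2.
Bind P := f(f(true, m), f(X, V)); no other remaining equation mentions P.
Decompose succ/1: f(f(X2, f(succ(V), true)), succ(zero)) = f(f(zero, X), V).
Decompose f/2: f(X2, f(succ(V), true)) = f(zero, X),  succ(zero) = V.
Decompose f/2: X2 = zero,  f(succ(V), true) = X.
Bind X2 := zero; no other remaining equation mentions X2. Substituting into the earlier bindings gives B := zero, Z := zero.
Bind X := f(succ(V), true); no other remaining equation mentions X. Substituting into the earlier binding gives P := f(f(true, m), f(f(succ(V), true), V)).
Bind V := succ(zero). Substituting into the earlier bindings gives P := f(f(true, m), f(f(succ(succ(zero)), true), succ(zero))), X := f(succ(succ(zero)), true).
No equations remain and no clash or occurs-check failure arose, so a unifier exists.

YES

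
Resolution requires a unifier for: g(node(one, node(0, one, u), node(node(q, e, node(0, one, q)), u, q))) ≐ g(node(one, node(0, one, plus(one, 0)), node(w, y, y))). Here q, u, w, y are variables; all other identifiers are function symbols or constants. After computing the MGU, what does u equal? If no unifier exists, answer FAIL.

Decompose g/1: node(one, node(0, one, u), node(node(q, e, node(0, one, q)), u, q)) ≐ node(one, node(0, one, plus(one, 0)), node(w, y, y)).
Decompose node/3: one ≐ one,  node(0, one, u) ≐ node(0, one, plus(one, 0)),  node(node(q, e, node(0, one, q)), u, q) ≐ node(w, y, y).
Delete trivial equation one ≐ one.
Decompose node/3: 0 ≐ 0,  one ≐ one,  u ≐ plus(one, 0).
Delete trivial equation 0 ≐ 0.
Delete trivial equation one ≐ one.
Bind u := plus(one, 0); substituting into the remaining equation gives: node(node(q, e, node(0, one, q)), plus(one, 0), q) ≐ node(w, y, y).
Decompose node/3: node(q, e, node(0, one, q)) ≐ w,  plus(one, 0) ≐ y,  q ≐ y.
Bind w := node(q, e, node(0, one, q)); no other remaining equation mentions w.
Bind y := plus(one, 0); substituting into the remaining equation gives: q ≐ plus(one, 0).
Bind q := plus(one, 0). Substituting into the earlier binding gives w := node(plus(one, 0), e, node(0, one, plus(one, 0))).
MGU = { u := plus(one, 0), w := node(plus(one, 0), e, node(0, one, plus(one, 0))), y := plus(one, 0), q := plus(one, 0) }, so u := plus(one, 0).

plus(one, 0)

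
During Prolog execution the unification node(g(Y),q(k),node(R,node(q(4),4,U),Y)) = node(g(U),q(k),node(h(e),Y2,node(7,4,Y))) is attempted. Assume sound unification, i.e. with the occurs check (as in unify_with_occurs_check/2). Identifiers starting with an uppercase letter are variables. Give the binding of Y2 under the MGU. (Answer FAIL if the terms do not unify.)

Decompose node/3: g(Y) = g(U),  q(k) = q(k),  node(R,node(q(4),4,U),Y) = node(h(e),Y2,node(7,4,Y)).
Decompose g/1: Y = U.
Bind Y := U; substituting into the one remaining equation that mentions Y gives: node(R,node(q(4),4,U),U) = node(h(e),Y2,node(7,4,U)).
Delete trivial equation q(k) = q(k).
Decompose node/3: R = h(e),  node(q(4),4,U) = Y2,  U = node(7,4,U).
Bind R := h(e); no other remaining equation mentions R.
Bind Y2 := node(q(4),4,U); no other remaining equation mentions Y2.
Occurs check fails: U occurs in node(7,4,U); the equation U = node(7,4,U) has no finite solution.

FAIL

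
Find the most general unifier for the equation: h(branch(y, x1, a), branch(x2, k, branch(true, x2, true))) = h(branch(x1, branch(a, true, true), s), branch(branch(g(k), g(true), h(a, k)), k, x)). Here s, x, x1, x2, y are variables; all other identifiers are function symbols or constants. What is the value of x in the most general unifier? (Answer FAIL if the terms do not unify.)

Decompose h/2: branch(y, x1, a) = branch(x1, branch(a, true, true), s),  branch(x2, k, branch(true, x2, true)) = branch(branch(g(k), g(true), h(a, k)), k, x).
Decompose branch/3: y = x1,  x1 = branch(a, true, true),  a = s.
Bind y := x1; no other remaining equation mentions y.
Bind x1 := branch(a, true, true); no other remaining equation mentions x1. Substituting into the earlier binding gives y := branch(a, true, true).
Bind s := a; no other remaining equation mentions s.
Decompose branch/3: x2 = branch(g(k), g(true), h(a, k)),  k = k,  branch(true, x2, true) = x.
Bind x2 := branch(g(k), g(true), h(a, k)); substituting into the one remaining equation that mentions x2 gives: branch(true, branch(g(k), g(true), h(a, k)), true) = x.
Delete trivial equation k = k.
Bind x := branch(true, branch(g(k), g(true), h(a, k)), true).
MGU = { y -> branch(a, true, true), x1 -> branch(a, true, true), s -> a, x2 -> branch(g(k), g(true), h(a, k)), x -> branch(true, branch(g(k), g(true), h(a, k)), true) }, so x -> branch(true, branch(g(k), g(true), h(a, k)), true).

branch(true, branch(g(k), g(true), h(a, k)), true)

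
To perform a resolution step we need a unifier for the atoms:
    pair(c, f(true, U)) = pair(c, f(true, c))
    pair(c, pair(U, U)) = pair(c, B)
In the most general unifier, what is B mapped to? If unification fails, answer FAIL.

pair(c, c)

Decompose pair/2: c = c,  f(true, U) = f(true, c).
Delete trivial equation c = c.
Decompose f/2: true = true,  U = c.
Delete trivial equation true = true.
Bind U := c; substituting into the remaining equation gives: pair(c, pair(c, c)) = pair(c, B).
Decompose pair/2: c = c,  pair(c, c) = B.
Delete trivial equation c = c.
Bind B := pair(c, c).
MGU = { U ↦ c, B ↦ pair(c, c) }, so B ↦ pair(c, c).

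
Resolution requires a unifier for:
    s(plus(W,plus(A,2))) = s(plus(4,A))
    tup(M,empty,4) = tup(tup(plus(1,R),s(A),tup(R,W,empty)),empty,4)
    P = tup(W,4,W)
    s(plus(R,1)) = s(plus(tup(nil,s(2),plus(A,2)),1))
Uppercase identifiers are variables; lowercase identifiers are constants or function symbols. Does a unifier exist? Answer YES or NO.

NO

Decompose s/1: plus(W,plus(A,2)) = plus(4,A).
Decompose plus/2: W = 4,  plus(A,2) = A.
Bind W := 4; substituting into the 2 remaining equations that mention W gives: tup(M,empty,4) = tup(tup(plus(1,R),s(A),tup(R,4,empty)),empty,4),  P = tup(4,4,4).
Occurs check fails: A occurs in plus(A,2); the equation A = plus(A,2) has no finite solution.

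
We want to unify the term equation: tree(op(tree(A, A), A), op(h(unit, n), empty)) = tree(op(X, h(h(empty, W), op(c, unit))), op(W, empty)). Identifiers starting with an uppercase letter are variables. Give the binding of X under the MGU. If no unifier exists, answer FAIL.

Decompose tree/2: op(tree(A, A), A) = op(X, h(h(empty, W), op(c, unit))),  op(h(unit, n), empty) = op(W, empty).
Decompose op/2: tree(A, A) = X,  A = h(h(empty, W), op(c, unit)).
Bind X := tree(A, A); no other remaining equation mentions X.
Bind A := h(h(empty, W), op(c, unit)); no other remaining equation mentions A. Substituting into the earlier binding gives X := tree(h(h(empty, W), op(c, unit)), h(h(empty, W), op(c, unit))).
Decompose op/2: h(unit, n) = W,  empty = empty.
Bind W := h(unit, n); no other remaining equation mentions W. Substituting into the earlier bindings gives X := tree(h(h(empty, h(unit, n)), op(c, unit)), h(h(empty, h(unit, n)), op(c, unit))), A := h(h(empty, h(unit, n)), op(c, unit)).
Delete trivial equation empty = empty.
MGU = { X -> tree(h(h(empty, h(unit, n)), op(c, unit)), h(h(empty, h(unit, n)), op(c, unit))), A -> h(h(empty, h(unit, n)), op(c, unit)), W -> h(unit, n) }, so X -> tree(h(h(empty, h(unit, n)), op(c, unit)), h(h(empty, h(unit, n)), op(c, unit))).

tree(h(h(empty, h(unit, n)), op(c, unit)), h(h(empty, h(unit, n)), op(c, unit)))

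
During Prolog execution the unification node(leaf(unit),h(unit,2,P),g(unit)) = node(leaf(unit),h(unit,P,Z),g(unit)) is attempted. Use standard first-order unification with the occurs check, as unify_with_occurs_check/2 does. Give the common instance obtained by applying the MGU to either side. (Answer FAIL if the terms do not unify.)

Decompose node/3: leaf(unit) = leaf(unit),  h(unit,2,P) = h(unit,P,Z),  g(unit) = g(unit).
Delete trivial equation leaf(unit) = leaf(unit).
Decompose h/3: unit = unit,  2 = P,  P = Z.
Delete trivial equation unit = unit.
Bind P := 2; substituting into the one remaining equation that mentions P gives: 2 = Z.
Bind Z := 2; no other remaining equation mentions Z.
Delete trivial equation g(unit) = g(unit).
Applying the MGU to either side gives node(leaf(unit),h(unit,2,2),g(unit)).

node(leaf(unit),h(unit,2,2),g(unit))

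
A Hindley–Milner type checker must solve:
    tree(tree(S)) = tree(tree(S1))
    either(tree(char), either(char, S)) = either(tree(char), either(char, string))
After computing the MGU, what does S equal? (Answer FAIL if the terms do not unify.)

Decompose tree/1: tree(S) = tree(S1).
Decompose tree/1: S = S1.
Bind S := S1; substituting into the remaining equation gives: either(tree(char), either(char, S1)) = either(tree(char), either(char, string)).
Decompose either/2: tree(char) = tree(char),  either(char, S1) = either(char, string).
Delete trivial equation tree(char) = tree(char).
Decompose either/2: char = char,  S1 = string.
Delete trivial equation char = char.
Bind S1 := string. Substituting into the earlier binding gives S := string.
MGU = { S := string, S1 := string }, so S := string.

string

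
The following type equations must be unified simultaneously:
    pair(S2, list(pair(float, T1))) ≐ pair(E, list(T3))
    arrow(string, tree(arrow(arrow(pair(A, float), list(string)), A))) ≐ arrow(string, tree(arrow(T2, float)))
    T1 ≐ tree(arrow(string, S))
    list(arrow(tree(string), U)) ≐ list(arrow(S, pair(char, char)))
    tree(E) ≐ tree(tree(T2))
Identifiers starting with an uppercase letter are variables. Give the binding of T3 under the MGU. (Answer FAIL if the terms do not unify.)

Decompose pair/2: S2 ≐ E,  list(pair(float, T1)) ≐ list(T3).
Bind S2 := E; no other remaining equation mentions S2.
Decompose list/1: pair(float, T1) ≐ T3.
Bind T3 := pair(float, T1); no other remaining equation mentions T3.
Decompose arrow/2: string ≐ string,  tree(arrow(arrow(pair(A, float), list(string)), A)) ≐ tree(arrow(T2, float)).
Delete trivial equation string ≐ string.
Decompose tree/1: arrow(arrow(pair(A, float), list(string)), A) ≐ arrow(T2, float).
Decompose arrow/2: arrow(pair(A, float), list(string)) ≐ T2,  A ≐ float.
Bind T2 := arrow(pair(A, float), list(string)); substituting into the one remaining equation that mentions T2 gives: tree(E) ≐ tree(tree(arrow(pair(A, float), list(string)))).
Bind A := float; substituting into the one remaining equation that mentions A gives: tree(E) ≐ tree(tree(arrow(pair(float, float), list(string)))). Substituting into the earlier binding gives T2 := arrow(pair(float, float), list(string)).
Bind T1 := tree(arrow(string, S)); no other remaining equation mentions T1. Substituting into the earlier binding gives T3 := pair(float, tree(arrow(string, S))).
Decompose list/1: arrow(tree(string), U) ≐ arrow(S, pair(char, char)).
Decompose arrow/2: tree(string) ≐ S,  U ≐ pair(char, char).
Bind S := tree(string); no other remaining equation mentions S. Substituting into the earlier bindings gives T3 := pair(float, tree(arrow(string, tree(string)))), T1 := tree(arrow(string, tree(string))).
Bind U := pair(char, char); no other remaining equation mentions U.
Decompose tree/1: E ≐ tree(arrow(pair(float, float), list(string))).
Bind E := tree(arrow(pair(float, float), list(string))). Substituting into the earlier binding gives S2 := tree(arrow(pair(float, float), list(string))).
MGU = { S2 -> tree(arrow(pair(float, float), list(string))), T3 -> pair(float, tree(arrow(string, tree(string)))), T2 -> arrow(pair(float, float), list(string)), A -> float, T1 -> tree(arrow(string, tree(string))), S -> tree(string), U -> pair(char, char), E -> tree(arrow(pair(float, float), list(string))) }, so T3 -> pair(float, tree(arrow(string, tree(string)))).

pair(float, tree(arrow(string, tree(string))))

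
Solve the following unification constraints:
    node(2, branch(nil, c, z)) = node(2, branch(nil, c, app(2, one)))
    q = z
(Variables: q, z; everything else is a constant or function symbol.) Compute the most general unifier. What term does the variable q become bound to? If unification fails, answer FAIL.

app(2, one)

Decompose node/2: 2 = 2,  branch(nil, c, z) = branch(nil, c, app(2, one)).
Delete trivial equation 2 = 2.
Decompose branch/3: nil = nil,  c = c,  z = app(2, one).
Delete trivial equation nil = nil.
Delete trivial equation c = c.
Bind z := app(2, one); substituting into the remaining equation gives: q = app(2, one).
Bind q := app(2, one).
MGU = { z := app(2, one), q := app(2, one) }, so q := app(2, one).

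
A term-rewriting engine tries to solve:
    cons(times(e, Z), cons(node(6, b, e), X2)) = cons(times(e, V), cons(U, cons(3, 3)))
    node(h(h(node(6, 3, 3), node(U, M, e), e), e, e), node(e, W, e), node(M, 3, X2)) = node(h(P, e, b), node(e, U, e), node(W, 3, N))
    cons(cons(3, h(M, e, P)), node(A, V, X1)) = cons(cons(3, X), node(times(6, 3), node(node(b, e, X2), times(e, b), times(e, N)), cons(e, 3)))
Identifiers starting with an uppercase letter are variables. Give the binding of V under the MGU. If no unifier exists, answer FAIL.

FAIL

Decompose cons/2: times(e, Z) = times(e, V),  cons(node(6, b, e), X2) = cons(U, cons(3, 3)).
Decompose times/2: e = e,  Z = V.
Delete trivial equation e = e.
Bind Z := V; no other remaining equation mentions Z.
Decompose cons/2: node(6, b, e) = U,  X2 = cons(3, 3).
Bind U := node(6, b, e); substituting into the one remaining equation that mentions U gives: node(h(h(node(6, 3, 3), node(node(6, b, e), M, e), e), e, e), node(e, W, e), node(M, 3, X2)) = node(h(P, e, b), node(e, node(6, b, e), e), node(W, 3, N)).
Bind X2 := cons(3, 3); substituting into the remaining equations gives: node(h(h(node(6, 3, 3), node(node(6, b, e), M, e), e), e, e), node(e, W, e), node(M, 3, cons(3, 3))) = node(h(P, e, b), node(e, node(6, b, e), e), node(W, 3, N)),  cons(cons(3, h(M, e, P)), node(A, V, X1)) = cons(cons(3, X), node(times(6, 3), node(node(b, e, cons(3, 3)), times(e, b), times(e, N)), cons(e, 3))).
Decompose node/3: h(h(node(6, 3, 3), node(node(6, b, e), M, e), e), e, e) = h(P, e, b),  node(e, W, e) = node(e, node(6, b, e), e),  node(M, 3, cons(3, 3)) = node(W, 3, N).
Decompose h/3: h(node(6, 3, 3), node(node(6, b, e), M, e), e) = P,  e = e,  e = b.
Bind P := h(node(6, 3, 3), node(node(6, b, e), M, e), e); substituting into the one remaining equation that mentions P gives: cons(cons(3, h(M, e, h(node(6, 3, 3), node(node(6, b, e), M, e), e))), node(A, V, X1)) = cons(cons(3, X), node(times(6, 3), node(node(b, e, cons(3, 3)), times(e, b), times(e, N)), cons(e, 3))).
Delete trivial equation e = e.
Clash: constants e and b differ; no unifier exists.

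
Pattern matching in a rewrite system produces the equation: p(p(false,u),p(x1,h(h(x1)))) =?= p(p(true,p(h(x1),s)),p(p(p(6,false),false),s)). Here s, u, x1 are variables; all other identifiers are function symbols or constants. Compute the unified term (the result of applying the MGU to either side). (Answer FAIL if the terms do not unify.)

FAIL

Decompose p/2: p(false,u) =?= p(true,p(h(x1),s)),  p(x1,h(h(x1))) =?= p(p(p(6,false),false),s).
Decompose p/2: false =?= true,  u =?= p(h(x1),s).
Clash: constants false and true differ; no unifier exists.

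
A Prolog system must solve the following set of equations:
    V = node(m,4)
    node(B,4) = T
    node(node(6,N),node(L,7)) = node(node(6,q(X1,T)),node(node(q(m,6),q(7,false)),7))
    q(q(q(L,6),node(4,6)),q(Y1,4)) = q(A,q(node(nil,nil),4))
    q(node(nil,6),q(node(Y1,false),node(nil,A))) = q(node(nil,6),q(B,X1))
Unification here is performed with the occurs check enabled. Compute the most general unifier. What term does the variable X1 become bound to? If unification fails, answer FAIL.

node(nil,q(q(node(q(m,6),q(7,false)),6),node(4,6)))

Bind V := node(m,4); no other remaining equation mentions V.
Bind T := node(B,4); substituting into the one remaining equation that mentions T gives: node(node(6,N),node(L,7)) = node(node(6,q(X1,node(B,4))),node(node(q(m,6),q(7,false)),7)).
Decompose node/2: node(6,N) = node(6,q(X1,node(B,4))),  node(L,7) = node(node(q(m,6),q(7,false)),7).
Decompose node/2: 6 = 6,  N = q(X1,node(B,4)).
Delete trivial equation 6 = 6.
Bind N := q(X1,node(B,4)); no other remaining equation mentions N.
Decompose node/2: L = node(q(m,6),q(7,false)),  7 = 7.
Bind L := node(q(m,6),q(7,false)); substituting into the one remaining equation that mentions L gives: q(q(q(node(q(m,6),q(7,false)),6),node(4,6)),q(Y1,4)) = q(A,q(node(nil,nil),4)).
Delete trivial equation 7 = 7.
Decompose q/2: q(q(node(q(m,6),q(7,false)),6),node(4,6)) = A,  q(Y1,4) = q(node(nil,nil),4).
Bind A := q(q(node(q(m,6),q(7,false)),6),node(4,6)); substituting into the one remaining equation that mentions A gives: q(node(nil,6),q(node(Y1,false),node(nil,q(q(node(q(m,6),q(7,false)),6),node(4,6))))) = q(node(nil,6),q(B,X1)).
Decompose q/2: Y1 = node(nil,nil),  4 = 4.
Bind Y1 := node(nil,nil); substituting into the one remaining equation that mentions Y1 gives: q(node(nil,6),q(node(node(nil,nil),false),node(nil,q(q(node(q(m,6),q(7,false)),6),node(4,6))))) = q(node(nil,6),q(B,X1)).
Delete trivial equation 4 = 4.
Decompose q/2: node(nil,6) = node(nil,6),  q(node(node(nil,nil),false),node(nil,q(q(node(q(m,6),q(7,false)),6),node(4,6)))) = q(B,X1).
Delete trivial equation node(nil,6) = node(nil,6).
Decompose q/2: node(node(nil,nil),false) = B,  node(nil,q(q(node(q(m,6),q(7,false)),6),node(4,6))) = X1.
Bind B := node(node(nil,nil),false); no other remaining equation mentions B. Substituting into the earlier bindings gives T := node(node(node(nil,nil),false),4), N := q(X1,node(node(node(nil,nil),false),4)).
Bind X1 := node(nil,q(q(node(q(m,6),q(7,false)),6),node(4,6))). Substituting into the earlier binding gives N := q(node(nil,q(q(node(q(m,6),q(7,false)),6),node(4,6))),node(node(node(nil,nil),false),4)).
MGU = { V = node(m,4), T = node(node(node(nil,nil),false),4), N = q(node(nil,q(q(node(q(m,6),q(7,false)),6),node(4,6))),node(node(node(nil,nil),false),4)), L = node(q(m,6),q(7,false)), A = q(q(node(q(m,6),q(7,false)),6),node(4,6)), Y1 = node(nil,nil), B = node(node(nil,nil),false), X1 = node(nil,q(q(node(q(m,6),q(7,false)),6),node(4,6))) }, so X1 = node(nil,q(q(node(q(m,6),q(7,false)),6),node(4,6))).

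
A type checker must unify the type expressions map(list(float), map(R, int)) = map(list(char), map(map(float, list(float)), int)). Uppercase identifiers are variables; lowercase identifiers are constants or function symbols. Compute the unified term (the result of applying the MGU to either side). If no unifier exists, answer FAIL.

FAIL

Decompose map/2: list(float) = list(char),  map(R, int) = map(map(float, list(float)), int).
Decompose list/1: float = char.
Clash: constants float and char differ; no unifier exists.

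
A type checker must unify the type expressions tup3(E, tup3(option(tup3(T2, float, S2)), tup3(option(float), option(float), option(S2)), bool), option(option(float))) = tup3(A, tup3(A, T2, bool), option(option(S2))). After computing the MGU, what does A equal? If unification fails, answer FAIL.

option(tup3(tup3(option(float), option(float), option(float)), float, float))

Decompose tup3/3: E = A,  tup3(option(tup3(T2, float, S2)), tup3(option(float), option(float), option(S2)), bool) = tup3(A, T2, bool),  option(option(float)) = option(option(S2)).
Bind E := A; no other remaining equation mentions E.
Decompose tup3/3: option(tup3(T2, float, S2)) = A,  tup3(option(float), option(float), option(S2)) = T2,  bool = bool.
Bind A := option(tup3(T2, float, S2)); no other remaining equation mentions A. Substituting into the earlier binding gives E := option(tup3(T2, float, S2)).
Bind T2 := tup3(option(float), option(float), option(S2)); no other remaining equation mentions T2. Substituting into the earlier bindings gives E := option(tup3(tup3(option(float), option(float), option(S2)), float, S2)), A := option(tup3(tup3(option(float), option(float), option(S2)), float, S2)).
Delete trivial equation bool = bool.
Decompose option/1: option(float) = option(S2).
Decompose option/1: float = S2.
Bind S2 := float. Substituting into the earlier bindings gives E := option(tup3(tup3(option(float), option(float), option(float)), float, float)), A := option(tup3(tup3(option(float), option(float), option(float)), float, float)), T2 := tup3(option(float), option(float), option(float)).
MGU = { E -> option(tup3(tup3(option(float), option(float), option(float)), float, float)), A -> option(tup3(tup3(option(float), option(float), option(float)), float, float)), T2 -> tup3(option(float), option(float), option(float)), S2 -> float }, so A -> option(tup3(tup3(option(float), option(float), option(float)), float, float)).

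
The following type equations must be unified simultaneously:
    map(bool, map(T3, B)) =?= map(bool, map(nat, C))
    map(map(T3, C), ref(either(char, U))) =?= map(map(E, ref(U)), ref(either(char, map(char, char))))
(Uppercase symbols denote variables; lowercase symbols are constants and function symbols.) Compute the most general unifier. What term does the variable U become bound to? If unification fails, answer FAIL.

Decompose map/2: bool =?= bool,  map(T3, B) =?= map(nat, C).
Delete trivial equation bool =?= bool.
Decompose map/2: T3 =?= nat,  B =?= C.
Bind T3 := nat; substituting into the one remaining equation that mentions T3 gives: map(map(nat, C), ref(either(char, U))) =?= map(map(E, ref(U)), ref(either(char, map(char, char)))).
Bind B := C; no other remaining equation mentions B.
Decompose map/2: map(nat, C) =?= map(E, ref(U)),  ref(either(char, U)) =?= ref(either(char, map(char, char))).
Decompose map/2: nat =?= E,  C =?= ref(U).
Bind E := nat; no other remaining equation mentions E.
Bind C := ref(U); no other remaining equation mentions C. Substituting into the earlier binding gives B := ref(U).
Decompose ref/1: either(char, U) =?= either(char, map(char, char)).
Decompose either/2: char =?= char,  U =?= map(char, char).
Delete trivial equation char =?= char.
Bind U := map(char, char). Substituting into the earlier bindings gives B := ref(map(char, char)), C := ref(map(char, char)).
MGU = { T3 := nat, B := ref(map(char, char)), E := nat, C := ref(map(char, char)), U := map(char, char) }, so U := map(char, char).

map(char, char)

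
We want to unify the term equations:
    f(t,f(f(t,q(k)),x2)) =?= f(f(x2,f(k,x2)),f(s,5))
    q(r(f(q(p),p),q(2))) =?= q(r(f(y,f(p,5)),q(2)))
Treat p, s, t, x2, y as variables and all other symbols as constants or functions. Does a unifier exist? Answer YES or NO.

Decompose f/2: t =?= f(x2,f(k,x2)),  f(f(t,q(k)),x2) =?= f(s,5).
Bind t := f(x2,f(k,x2)); substituting into the one remaining equation that mentions t gives: f(f(f(x2,f(k,x2)),q(k)),x2) =?= f(s,5).
Decompose f/2: f(f(x2,f(k,x2)),q(k)) =?= s,  x2 =?= 5.
Bind s := f(f(x2,f(k,x2)),q(k)); no other remaining equation mentions s.
Bind x2 := 5; no other remaining equation mentions x2. Substituting into the earlier bindings gives t := f(5,f(k,5)), s := f(f(5,f(k,5)),q(k)).
Decompose q/1: r(f(q(p),p),q(2)) =?= r(f(y,f(p,5)),q(2)).
Decompose r/2: f(q(p),p) =?= f(y,f(p,5)),  q(2) =?= q(2).
Decompose f/2: q(p) =?= y,  p =?= f(p,5).
Bind y := q(p); no other remaining equation mentions y.
Occurs check fails: p occurs in f(p,5); the equation p =?= f(p,5) has no finite solution.

NO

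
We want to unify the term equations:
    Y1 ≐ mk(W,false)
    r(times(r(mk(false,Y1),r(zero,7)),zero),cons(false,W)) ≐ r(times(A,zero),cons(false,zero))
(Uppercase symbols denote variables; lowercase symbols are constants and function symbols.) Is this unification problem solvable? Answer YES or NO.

Bind Y1 := mk(W,false); substituting into the remaining equation gives: r(times(r(mk(false,mk(W,false)),r(zero,7)),zero),cons(false,W)) ≐ r(times(A,zero),cons(false,zero)).
Decompose r/2: times(r(mk(false,mk(W,false)),r(zero,7)),zero) ≐ times(A,zero),  cons(false,W) ≐ cons(false,zero).
Decompose times/2: r(mk(false,mk(W,false)),r(zero,7)) ≐ A,  zero ≐ zero.
Bind A := r(mk(false,mk(W,false)),r(zero,7)); no other remaining equation mentions A.
Delete trivial equation zero ≐ zero.
Decompose cons/2: false ≐ false,  W ≐ zero.
Delete trivial equation false ≐ false.
Bind W := zero. Substituting into the earlier bindings gives Y1 := mk(zero,false), A := r(mk(false,mk(zero,false)),r(zero,7)).
No equations remain and no clash or occurs-check failure arose, so a unifier exists.

YES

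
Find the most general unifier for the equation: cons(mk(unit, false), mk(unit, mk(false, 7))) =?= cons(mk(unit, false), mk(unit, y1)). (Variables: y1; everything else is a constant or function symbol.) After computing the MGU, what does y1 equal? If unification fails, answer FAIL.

Decompose cons/2: mk(unit, false) =?= mk(unit, false),  mk(unit, mk(false, 7)) =?= mk(unit, y1).
Delete trivial equation mk(unit, false) =?= mk(unit, false).
Decompose mk/2: unit =?= unit,  mk(false, 7) =?= y1.
Delete trivial equation unit =?= unit.
Bind y1 := mk(false, 7).
MGU = { y1 ↦ mk(false, 7) }, so y1 ↦ mk(false, 7).

mk(false, 7)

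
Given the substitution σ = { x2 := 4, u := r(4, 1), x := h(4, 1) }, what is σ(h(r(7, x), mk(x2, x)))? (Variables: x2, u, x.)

h(r(7, h(4, 1)), mk(4, h(4, 1)))

Replace each occurrence of x2 with 4.
Replace each occurrence of x with h(4, 1).
Result: h(r(7, h(4, 1)), mk(4, h(4, 1))).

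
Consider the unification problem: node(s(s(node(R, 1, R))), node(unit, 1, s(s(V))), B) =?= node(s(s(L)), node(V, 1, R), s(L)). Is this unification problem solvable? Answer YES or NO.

YES

Decompose node/3: s(s(node(R, 1, R))) =?= s(s(L)),  node(unit, 1, s(s(V))) =?= node(V, 1, R),  B =?= s(L).
Decompose s/1: s(node(R, 1, R)) =?= s(L).
Decompose s/1: node(R, 1, R) =?= L.
Bind L := node(R, 1, R); substituting into the one remaining equation that mentions L gives: B =?= s(node(R, 1, R)).
Decompose node/3: unit =?= V,  1 =?= 1,  s(s(V)) =?= R.
Bind V := unit; substituting into the one remaining equation that mentions V gives: s(s(unit)) =?= R.
Delete trivial equation 1 =?= 1.
Bind R := s(s(unit)); substituting into the remaining equation gives: B =?= s(node(s(s(unit)), 1, s(s(unit)))). Substituting into the earlier binding gives L := node(s(s(unit)), 1, s(s(unit))).
Bind B := s(node(s(s(unit)), 1, s(s(unit)))).
No equations remain and no clash or occurs-check failure arose, so a unifier exists.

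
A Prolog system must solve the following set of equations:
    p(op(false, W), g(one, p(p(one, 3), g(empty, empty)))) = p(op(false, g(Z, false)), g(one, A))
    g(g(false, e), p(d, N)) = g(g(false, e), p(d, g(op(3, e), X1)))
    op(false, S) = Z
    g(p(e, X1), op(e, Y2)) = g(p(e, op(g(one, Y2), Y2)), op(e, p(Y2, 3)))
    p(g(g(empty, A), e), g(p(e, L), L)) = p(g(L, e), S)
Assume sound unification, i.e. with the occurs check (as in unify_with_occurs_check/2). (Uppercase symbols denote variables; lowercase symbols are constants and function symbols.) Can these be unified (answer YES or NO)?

Decompose p/2: op(false, W) = op(false, g(Z, false)),  g(one, p(p(one, 3), g(empty, empty))) = g(one, A).
Decompose op/2: false = false,  W = g(Z, false).
Delete trivial equation false = false.
Bind W := g(Z, false); no other remaining equation mentions W.
Decompose g/2: one = one,  p(p(one, 3), g(empty, empty)) = A.
Delete trivial equation one = one.
Bind A := p(p(one, 3), g(empty, empty)); substituting into the one remaining equation that mentions A gives: p(g(g(empty, p(p(one, 3), g(empty, empty))), e), g(p(e, L), L)) = p(g(L, e), S).
Decompose g/2: g(false, e) = g(false, e),  p(d, N) = p(d, g(op(3, e), X1)).
Delete trivial equation g(false, e) = g(false, e).
Decompose p/2: d = d,  N = g(op(3, e), X1).
Delete trivial equation d = d.
Bind N := g(op(3, e), X1); no other remaining equation mentions N.
Bind Z := op(false, S); no other remaining equation mentions Z. Substituting into the earlier binding gives W := g(op(false, S), false).
Decompose g/2: p(e, X1) = p(e, op(g(one, Y2), Y2)),  op(e, Y2) = op(e, p(Y2, 3)).
Decompose p/2: e = e,  X1 = op(g(one, Y2), Y2).
Delete trivial equation e = e.
Bind X1 := op(g(one, Y2), Y2); no other remaining equation mentions X1. Substituting into the earlier binding gives N := g(op(3, e), op(g(one, Y2), Y2)).
Decompose op/2: e = e,  Y2 = p(Y2, 3).
Delete trivial equation e = e.
Occurs check fails: Y2 occurs in p(Y2, 3); the equation Y2 = p(Y2, 3) has no finite solution.

NO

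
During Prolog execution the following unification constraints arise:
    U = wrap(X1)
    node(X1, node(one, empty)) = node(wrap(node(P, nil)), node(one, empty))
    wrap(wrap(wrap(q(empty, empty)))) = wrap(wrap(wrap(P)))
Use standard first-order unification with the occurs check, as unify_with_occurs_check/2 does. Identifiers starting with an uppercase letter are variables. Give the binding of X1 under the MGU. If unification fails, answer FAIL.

Bind U := wrap(X1); no other remaining equation mentions U.
Decompose node/2: X1 = wrap(node(P, nil)),  node(one, empty) = node(one, empty).
Bind X1 := wrap(node(P, nil)); no other remaining equation mentions X1. Substituting into the earlier binding gives U := wrap(wrap(node(P, nil))).
Delete trivial equation node(one, empty) = node(one, empty).
Decompose wrap/1: wrap(wrap(q(empty, empty))) = wrap(wrap(P)).
Decompose wrap/1: wrap(q(empty, empty)) = wrap(P).
Decompose wrap/1: q(empty, empty) = P.
Bind P := q(empty, empty). Substituting into the earlier bindings gives U := wrap(wrap(node(q(empty, empty), nil))), X1 := wrap(node(q(empty, empty), nil)).
MGU = { U ↦ wrap(wrap(node(q(empty, empty), nil))), X1 ↦ wrap(node(q(empty, empty), nil)), P ↦ q(empty, empty) }, so X1 ↦ wrap(node(q(empty, empty), nil)).

wrap(node(q(empty, empty), nil))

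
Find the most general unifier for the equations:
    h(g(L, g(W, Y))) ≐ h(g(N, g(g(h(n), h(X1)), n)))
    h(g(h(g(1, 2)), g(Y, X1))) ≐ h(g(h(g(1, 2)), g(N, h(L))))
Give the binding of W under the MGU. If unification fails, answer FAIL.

Decompose h/1: g(L, g(W, Y)) ≐ g(N, g(g(h(n), h(X1)), n)).
Decompose g/2: L ≐ N,  g(W, Y) ≐ g(g(h(n), h(X1)), n).
Bind L := N; substituting into the one remaining equation that mentions L gives: h(g(h(g(1, 2)), g(Y, X1))) ≐ h(g(h(g(1, 2)), g(N, h(N)))).
Decompose g/2: W ≐ g(h(n), h(X1)),  Y ≐ n.
Bind W := g(h(n), h(X1)); no other remaining equation mentions W.
Bind Y := n; substituting into the remaining equation gives: h(g(h(g(1, 2)), g(n, X1))) ≐ h(g(h(g(1, 2)), g(N, h(N)))).
Decompose h/1: g(h(g(1, 2)), g(n, X1)) ≐ g(h(g(1, 2)), g(N, h(N))).
Decompose g/2: h(g(1, 2)) ≐ h(g(1, 2)),  g(n, X1) ≐ g(N, h(N)).
Delete trivial equation h(g(1, 2)) ≐ h(g(1, 2)).
Decompose g/2: n ≐ N,  X1 ≐ h(N).
Bind N := n; substituting into the remaining equation gives: X1 ≐ h(n). Substituting into the earlier binding gives L := n.
Bind X1 := h(n). Substituting into the earlier binding gives W := g(h(n), h(h(n))).
MGU = { L ↦ n, W ↦ g(h(n), h(h(n))), Y ↦ n, N ↦ n, X1 ↦ h(n) }, so W ↦ g(h(n), h(h(n))).

g(h(n), h(h(n)))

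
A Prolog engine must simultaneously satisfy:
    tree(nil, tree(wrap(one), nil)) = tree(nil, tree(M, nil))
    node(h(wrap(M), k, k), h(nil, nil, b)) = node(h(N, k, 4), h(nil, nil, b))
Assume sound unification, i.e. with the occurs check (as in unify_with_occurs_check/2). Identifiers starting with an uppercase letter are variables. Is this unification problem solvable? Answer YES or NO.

NO

Decompose tree/2: nil = nil,  tree(wrap(one), nil) = tree(M, nil).
Delete trivial equation nil = nil.
Decompose tree/2: wrap(one) = M,  nil = nil.
Bind M := wrap(one); substituting into the one remaining equation that mentions M gives: node(h(wrap(wrap(one)), k, k), h(nil, nil, b)) = node(h(N, k, 4), h(nil, nil, b)).
Delete trivial equation nil = nil.
Decompose node/2: h(wrap(wrap(one)), k, k) = h(N, k, 4),  h(nil, nil, b) = h(nil, nil, b).
Decompose h/3: wrap(wrap(one)) = N,  k = k,  k = 4.
Bind N := wrap(wrap(one)); no other remaining equation mentions N.
Delete trivial equation k = k.
Clash: constants k and 4 differ; no unifier exists.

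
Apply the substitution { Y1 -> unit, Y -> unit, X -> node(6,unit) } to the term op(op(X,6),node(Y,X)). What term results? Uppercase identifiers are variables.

op(op(node(6,unit),6),node(unit,node(6,unit)))

Replace each occurrence of Y with unit.
Replace each occurrence of X with node(6,unit).
Result: op(op(node(6,unit),6),node(unit,node(6,unit))).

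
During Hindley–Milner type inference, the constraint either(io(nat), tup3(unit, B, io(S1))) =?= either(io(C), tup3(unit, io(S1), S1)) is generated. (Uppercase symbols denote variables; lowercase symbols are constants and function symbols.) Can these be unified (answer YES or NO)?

NO

Decompose either/2: io(nat) =?= io(C),  tup3(unit, B, io(S1)) =?= tup3(unit, io(S1), S1).
Decompose io/1: nat =?= C.
Bind C := nat; no other remaining equation mentions C.
Decompose tup3/3: unit =?= unit,  B =?= io(S1),  io(S1) =?= S1.
Delete trivial equation unit =?= unit.
Bind B := io(S1); no other remaining equation mentions B.
Occurs check fails: S1 occurs in io(S1); the equation S1 =?= io(S1) has no finite solution.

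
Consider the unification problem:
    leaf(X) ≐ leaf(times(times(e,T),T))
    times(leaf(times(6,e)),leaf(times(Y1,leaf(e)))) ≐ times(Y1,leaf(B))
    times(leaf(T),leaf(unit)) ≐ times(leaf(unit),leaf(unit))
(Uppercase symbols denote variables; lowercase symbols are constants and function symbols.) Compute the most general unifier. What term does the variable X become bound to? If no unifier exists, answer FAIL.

times(times(e,unit),unit)

Decompose leaf/1: X ≐ times(times(e,T),T).
Bind X := times(times(e,T),T); no other remaining equation mentions X.
Decompose times/2: leaf(times(6,e)) ≐ Y1,  leaf(times(Y1,leaf(e))) ≐ leaf(B).
Bind Y1 := leaf(times(6,e)); substituting into the one remaining equation that mentions Y1 gives: leaf(times(leaf(times(6,e)),leaf(e))) ≐ leaf(B).
Decompose leaf/1: times(leaf(times(6,e)),leaf(e)) ≐ B.
Bind B := times(leaf(times(6,e)),leaf(e)); no other remaining equation mentions B.
Decompose times/2: leaf(T) ≐ leaf(unit),  leaf(unit) ≐ leaf(unit).
Decompose leaf/1: T ≐ unit.
Bind T := unit; no other remaining equation mentions T. Substituting into the earlier binding gives X := times(times(e,unit),unit).
Delete trivial equation leaf(unit) ≐ leaf(unit).
MGU = { X ↦ times(times(e,unit),unit), Y1 ↦ leaf(times(6,e)), B ↦ times(leaf(times(6,e)),leaf(e)), T ↦ unit }, so X ↦ times(times(e,unit),unit).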